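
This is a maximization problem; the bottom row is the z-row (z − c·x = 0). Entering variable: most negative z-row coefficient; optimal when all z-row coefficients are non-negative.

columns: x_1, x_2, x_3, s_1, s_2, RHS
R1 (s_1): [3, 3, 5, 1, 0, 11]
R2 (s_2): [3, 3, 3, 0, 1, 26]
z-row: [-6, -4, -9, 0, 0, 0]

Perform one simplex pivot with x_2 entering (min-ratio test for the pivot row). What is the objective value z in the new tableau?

Ratio test on column x_2 — row 1: 11/3 = 11/3; row 2: 26/3 = 26/3. Minimum is 11/3 at row 1 (s_1 leaves); pivot element 3.
Pivot on row 1; the z-row RHS becomes 0 − (-4)·(11/3) = 44/3.

44/3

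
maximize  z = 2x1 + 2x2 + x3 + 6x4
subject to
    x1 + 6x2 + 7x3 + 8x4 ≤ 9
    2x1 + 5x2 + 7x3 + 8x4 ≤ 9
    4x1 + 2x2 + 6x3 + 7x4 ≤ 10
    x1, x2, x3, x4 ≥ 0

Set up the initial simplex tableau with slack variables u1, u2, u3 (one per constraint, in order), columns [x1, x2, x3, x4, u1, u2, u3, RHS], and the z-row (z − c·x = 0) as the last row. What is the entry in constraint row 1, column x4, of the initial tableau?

Constraint 1 has coefficient 8 on x4.

8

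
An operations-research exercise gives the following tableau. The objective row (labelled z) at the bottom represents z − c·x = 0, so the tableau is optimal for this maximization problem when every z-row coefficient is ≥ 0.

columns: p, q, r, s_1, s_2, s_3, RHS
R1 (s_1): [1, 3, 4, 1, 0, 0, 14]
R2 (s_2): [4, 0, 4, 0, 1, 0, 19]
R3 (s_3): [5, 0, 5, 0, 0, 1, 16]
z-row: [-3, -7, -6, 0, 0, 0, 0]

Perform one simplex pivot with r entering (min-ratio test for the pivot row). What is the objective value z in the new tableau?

96/5

Ratio test on column r — row 1: 14/4 = 7/2; row 2: 19/4 = 19/4; row 3: 16/5 = 16/5. Minimum is 16/5 at row 3 (s_3 leaves); pivot element 5.
Pivot on row 3; the z-row RHS becomes 0 − (-6)·(16/5) = 96/5.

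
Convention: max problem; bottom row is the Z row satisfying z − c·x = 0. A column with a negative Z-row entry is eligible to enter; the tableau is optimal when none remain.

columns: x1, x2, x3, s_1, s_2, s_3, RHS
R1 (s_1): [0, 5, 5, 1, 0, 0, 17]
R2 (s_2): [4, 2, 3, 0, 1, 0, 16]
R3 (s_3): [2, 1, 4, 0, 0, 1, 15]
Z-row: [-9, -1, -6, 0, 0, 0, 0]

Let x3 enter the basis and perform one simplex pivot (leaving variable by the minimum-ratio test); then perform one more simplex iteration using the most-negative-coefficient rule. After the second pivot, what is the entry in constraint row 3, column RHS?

Ratio test on column x3 — row 1: 17/5 = 17/5; row 2: 16/3 = 16/3; row 3: 15/4 = 15/4. Minimum is 17/5 at row 1 (s_1 leaves); pivot element 5.
Divide row 1 by 5; eliminate column x3 from the other rows.
Second iteration: most negative Z-row entry is -9 in column x1, so x1 enters.
Ratio test on column x1 — row 1: entry 0 ≤ 0; row 2: (29/5)/4 = 29/20; row 3: (7/5)/2 = 7/10. Minimum is 7/10 at row 3 (s_3 leaves); pivot element 2.
Divide row 3 by 2; eliminate column x1 from the other rows.
After both pivots, the entry at constraint row 3, column RHS is 7/10.

7/10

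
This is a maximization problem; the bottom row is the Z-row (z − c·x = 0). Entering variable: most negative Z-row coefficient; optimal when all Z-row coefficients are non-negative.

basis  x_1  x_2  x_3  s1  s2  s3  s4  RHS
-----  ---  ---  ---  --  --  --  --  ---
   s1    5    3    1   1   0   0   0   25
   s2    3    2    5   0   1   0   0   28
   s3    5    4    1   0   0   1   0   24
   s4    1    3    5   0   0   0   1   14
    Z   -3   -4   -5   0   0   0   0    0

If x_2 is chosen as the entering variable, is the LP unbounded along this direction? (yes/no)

no

Column x_2 has positive entries in row(s) 1, 2, 3, 4, so the ratio test bounds it — not unbounded.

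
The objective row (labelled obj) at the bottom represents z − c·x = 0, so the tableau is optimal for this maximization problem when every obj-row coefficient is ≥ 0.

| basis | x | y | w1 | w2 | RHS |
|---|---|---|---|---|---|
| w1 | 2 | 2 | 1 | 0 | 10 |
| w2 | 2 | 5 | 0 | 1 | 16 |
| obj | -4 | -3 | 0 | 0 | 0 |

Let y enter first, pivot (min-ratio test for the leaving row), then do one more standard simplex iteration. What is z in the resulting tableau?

Ratio test on column y — row 1: 10/2 = 5; row 2: 16/5 = 16/5. Minimum is 16/5 at row 2 (w2 leaves); pivot element 5.
Pivot on row 2; the obj-row RHS becomes 0 − (-3)·(16/5) = 48/5.
Next entering variable (most negative obj-row entry -14/5): x.
Ratio test on column x — row 1: (18/5)/(6/5) = 3; row 2: (16/5)/(2/5) = 8. Minimum is 3 at row 1 (w1 leaves); pivot element 6/5.
After the second pivot the obj-row RHS is 48/5 − (-14/5)·3 = 18.

18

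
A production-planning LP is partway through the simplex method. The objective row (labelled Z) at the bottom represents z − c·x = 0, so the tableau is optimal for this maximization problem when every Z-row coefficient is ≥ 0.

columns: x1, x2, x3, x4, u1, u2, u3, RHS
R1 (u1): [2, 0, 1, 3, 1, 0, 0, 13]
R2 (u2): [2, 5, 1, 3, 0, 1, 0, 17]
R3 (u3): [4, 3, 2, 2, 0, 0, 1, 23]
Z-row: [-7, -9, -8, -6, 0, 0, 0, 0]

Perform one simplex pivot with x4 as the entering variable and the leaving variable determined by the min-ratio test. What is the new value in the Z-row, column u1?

2

Ratio test on column x4 — row 1: 13/3 = 13/3; row 2: 17/3 = 17/3; row 3: 23/2 = 23/2. Minimum is 13/3 at row 1 (u1 leaves); pivot element 3.
Divide row 1 by 3; eliminate column x4 from the other rows.
Z-row update in column u1: 0 − (-6)·(1/3) = 2.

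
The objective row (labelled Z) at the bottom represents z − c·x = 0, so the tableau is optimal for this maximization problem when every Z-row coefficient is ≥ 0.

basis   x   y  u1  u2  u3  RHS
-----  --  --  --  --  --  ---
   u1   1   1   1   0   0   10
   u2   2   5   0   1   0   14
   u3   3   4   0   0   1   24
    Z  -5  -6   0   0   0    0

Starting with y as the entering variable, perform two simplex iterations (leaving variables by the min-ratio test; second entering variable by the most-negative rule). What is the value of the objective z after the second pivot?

Ratio test on column y — row 1: 10/1 = 10; row 2: 14/5 = 14/5; row 3: 24/4 = 6. Minimum is 14/5 at row 2 (u2 leaves); pivot element 5.
Pivot on row 2; the Z-row RHS becomes 0 − (-6)·(14/5) = 84/5.
Next entering variable (most negative Z-row entry -13/5): x.
Ratio test on column x — row 1: (36/5)/(3/5) = 12; row 2: (14/5)/(2/5) = 7; row 3: (64/5)/(7/5) = 64/7. Minimum is 7 at row 2 (y leaves); pivot element 2/5.
After the second pivot the Z-row RHS is 84/5 − (-13/5)·7 = 35.

35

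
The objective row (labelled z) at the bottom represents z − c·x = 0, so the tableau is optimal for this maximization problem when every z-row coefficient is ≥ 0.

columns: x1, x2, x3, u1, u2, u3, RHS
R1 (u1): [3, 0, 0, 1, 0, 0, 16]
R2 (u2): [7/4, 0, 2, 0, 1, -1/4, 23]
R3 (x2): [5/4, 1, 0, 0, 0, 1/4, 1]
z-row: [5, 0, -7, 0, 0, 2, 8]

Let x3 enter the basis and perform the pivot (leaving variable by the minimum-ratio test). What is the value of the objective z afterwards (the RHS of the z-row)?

177/2

Ratio test on column x3 — row 1: entry 0 ≤ 0; row 2: 23/2 = 23/2; row 3: entry 0 ≤ 0. Minimum is 23/2 at row 2 (u2 leaves); pivot element 2.
Pivot on row 2; the z-row RHS becomes 8 − (-7)·(23/2) = 177/2.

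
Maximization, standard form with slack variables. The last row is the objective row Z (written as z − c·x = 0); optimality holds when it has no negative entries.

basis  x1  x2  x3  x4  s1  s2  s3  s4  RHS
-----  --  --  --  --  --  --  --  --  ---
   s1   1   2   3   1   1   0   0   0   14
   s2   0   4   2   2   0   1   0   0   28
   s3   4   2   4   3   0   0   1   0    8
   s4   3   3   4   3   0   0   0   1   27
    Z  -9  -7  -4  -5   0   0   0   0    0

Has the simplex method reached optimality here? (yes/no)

The Z-row has a negative entry -9 in column x1, so it is not optimal.

no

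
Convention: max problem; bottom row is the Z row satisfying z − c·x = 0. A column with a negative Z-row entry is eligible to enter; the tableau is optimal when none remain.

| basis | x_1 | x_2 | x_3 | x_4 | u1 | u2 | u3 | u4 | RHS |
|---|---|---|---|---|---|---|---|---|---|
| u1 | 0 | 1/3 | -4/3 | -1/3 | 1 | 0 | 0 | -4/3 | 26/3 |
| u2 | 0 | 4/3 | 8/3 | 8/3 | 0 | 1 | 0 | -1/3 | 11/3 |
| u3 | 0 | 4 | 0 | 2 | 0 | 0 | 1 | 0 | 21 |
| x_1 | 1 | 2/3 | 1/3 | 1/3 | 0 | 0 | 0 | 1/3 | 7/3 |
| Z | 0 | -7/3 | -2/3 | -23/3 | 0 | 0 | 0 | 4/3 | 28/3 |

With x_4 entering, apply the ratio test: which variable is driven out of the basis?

Column x_4 entries and ratios — u1: -1/3 ≤ 0, skip; u2: (11/3)/(8/3) = 11/8; u3: 21/2 = 21/2; x_1: (7/3)/(1/3) = 7.
Smallest ratio is 11/8 in the row of u2, so u2 leaves.

u2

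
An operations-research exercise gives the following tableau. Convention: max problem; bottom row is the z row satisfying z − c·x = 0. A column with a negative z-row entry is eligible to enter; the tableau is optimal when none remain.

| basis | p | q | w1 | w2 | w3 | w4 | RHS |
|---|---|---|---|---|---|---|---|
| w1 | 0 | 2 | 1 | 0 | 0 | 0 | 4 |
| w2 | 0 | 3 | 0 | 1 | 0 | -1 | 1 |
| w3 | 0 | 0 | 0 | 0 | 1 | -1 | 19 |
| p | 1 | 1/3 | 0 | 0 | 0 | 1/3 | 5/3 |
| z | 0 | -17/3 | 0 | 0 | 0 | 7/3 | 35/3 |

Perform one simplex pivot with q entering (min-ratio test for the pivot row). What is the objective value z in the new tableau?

122/9

Ratio test on column q — row 1: 4/2 = 2; row 2: 1/3 = 1/3; row 3: entry 0 ≤ 0; row 4: (5/3)/(1/3) = 5. Minimum is 1/3 at row 2 (w2 leaves); pivot element 3.
Pivot on row 2; the z-row RHS becomes 35/3 − (-17/3)·(1/3) = 122/9.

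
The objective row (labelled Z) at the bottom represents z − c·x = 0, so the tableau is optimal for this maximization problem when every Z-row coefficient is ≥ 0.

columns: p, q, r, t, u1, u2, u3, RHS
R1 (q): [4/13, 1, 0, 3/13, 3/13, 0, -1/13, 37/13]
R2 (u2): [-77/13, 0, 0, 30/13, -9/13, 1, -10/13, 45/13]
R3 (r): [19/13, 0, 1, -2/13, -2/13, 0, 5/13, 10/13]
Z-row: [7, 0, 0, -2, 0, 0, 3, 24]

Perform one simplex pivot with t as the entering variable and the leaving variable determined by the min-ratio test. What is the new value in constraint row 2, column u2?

13/30

Ratio test on column t — row 1: (37/13)/(3/13) = 37/3; row 2: (45/13)/(30/13) = 3/2; row 3: entry -2/13 ≤ 0. Minimum is 3/2 at row 2 (u2 leaves); pivot element 30/13.
Divide row 2 by 30/13; eliminate column t from the other rows.
In the new row 2, the u2 entry is the old entry divided by the pivot: 1/(30/13) = 13/30.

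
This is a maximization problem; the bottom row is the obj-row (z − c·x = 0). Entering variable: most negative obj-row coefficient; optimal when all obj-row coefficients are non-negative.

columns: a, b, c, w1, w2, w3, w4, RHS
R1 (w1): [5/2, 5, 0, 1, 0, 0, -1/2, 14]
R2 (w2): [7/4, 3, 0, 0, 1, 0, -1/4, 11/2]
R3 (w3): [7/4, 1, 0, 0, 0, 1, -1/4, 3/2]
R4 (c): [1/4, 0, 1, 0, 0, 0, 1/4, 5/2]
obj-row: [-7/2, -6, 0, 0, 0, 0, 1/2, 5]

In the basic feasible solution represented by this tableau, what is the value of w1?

w1 is basic (row 1); its value is the RHS of that row, 14.

14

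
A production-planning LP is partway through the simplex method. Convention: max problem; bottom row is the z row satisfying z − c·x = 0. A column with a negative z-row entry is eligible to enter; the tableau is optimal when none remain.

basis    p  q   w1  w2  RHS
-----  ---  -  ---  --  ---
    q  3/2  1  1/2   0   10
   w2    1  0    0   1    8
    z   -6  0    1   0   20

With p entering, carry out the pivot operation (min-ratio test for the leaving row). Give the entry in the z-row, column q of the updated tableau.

Ratio test on column p — row 1: 10/(3/2) = 20/3; row 2: 8/1 = 8. Minimum is 20/3 at row 1 (q leaves); pivot element 3/2.
Divide row 1 by 3/2; eliminate column p from the other rows.
z-row update in column q: 0 − (-6)·(2/3) = 4.

4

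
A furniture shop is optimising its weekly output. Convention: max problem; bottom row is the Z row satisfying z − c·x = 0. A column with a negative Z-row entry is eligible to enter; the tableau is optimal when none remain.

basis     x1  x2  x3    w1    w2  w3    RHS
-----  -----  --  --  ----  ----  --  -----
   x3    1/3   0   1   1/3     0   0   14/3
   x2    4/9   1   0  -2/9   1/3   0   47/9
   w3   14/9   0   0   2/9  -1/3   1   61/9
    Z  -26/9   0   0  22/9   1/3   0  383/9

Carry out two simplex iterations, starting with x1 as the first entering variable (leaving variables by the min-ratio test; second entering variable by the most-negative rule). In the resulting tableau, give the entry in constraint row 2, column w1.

Ratio test on column x1 — row 1: (14/3)/(1/3) = 14; row 2: (47/9)/(4/9) = 47/4; row 3: (61/9)/(14/9) = 61/14. Minimum is 61/14 at row 3 (w3 leaves); pivot element 14/9.
Divide row 3 by 14/9; eliminate column x1 from the other rows.
Second iteration: most negative Z-row entry is -2/7 in column w2, so w2 enters.
Ratio test on column w2 — row 1: (45/14)/(1/14) = 45; row 2: (23/7)/(3/7) = 23/3; row 3: entry -3/14 ≤ 0. Minimum is 23/3 at row 2 (x2 leaves); pivot element 3/7.
Divide row 2 by 3/7; eliminate column w2 from the other rows.
After both pivots, the entry at constraint row 2, column w1 is -2/3.

-2/3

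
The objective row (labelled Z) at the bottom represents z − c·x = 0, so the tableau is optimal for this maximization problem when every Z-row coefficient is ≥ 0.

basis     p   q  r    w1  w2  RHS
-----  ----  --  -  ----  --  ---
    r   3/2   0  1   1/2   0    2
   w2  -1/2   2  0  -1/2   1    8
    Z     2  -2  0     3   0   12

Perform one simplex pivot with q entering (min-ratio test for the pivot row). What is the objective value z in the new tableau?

20

Ratio test on column q — row 1: entry 0 ≤ 0; row 2: 8/2 = 4. Minimum is 4 at row 2 (w2 leaves); pivot element 2.
Pivot on row 2; the Z-row RHS becomes 12 − (-2)·4 = 20.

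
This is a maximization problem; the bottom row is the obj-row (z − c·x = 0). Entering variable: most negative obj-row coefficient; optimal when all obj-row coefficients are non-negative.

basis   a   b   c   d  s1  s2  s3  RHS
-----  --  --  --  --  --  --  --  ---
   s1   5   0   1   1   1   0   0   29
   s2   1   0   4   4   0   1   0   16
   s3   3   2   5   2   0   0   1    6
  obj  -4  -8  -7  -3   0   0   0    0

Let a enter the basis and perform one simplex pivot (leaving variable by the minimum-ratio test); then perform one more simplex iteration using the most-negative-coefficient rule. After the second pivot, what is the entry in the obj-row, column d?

Ratio test on column a — row 1: 29/5 = 29/5; row 2: 16/1 = 16; row 3: 6/3 = 2. Minimum is 2 at row 3 (s3 leaves); pivot element 3.
Divide row 3 by 3; eliminate column a from the other rows.
Second iteration: most negative obj-row entry is -16/3 in column b, so b enters.
Ratio test on column b — row 1: entry -10/3 ≤ 0; row 2: entry -2/3 ≤ 0; row 3: 2/(2/3) = 3. Minimum is 3 at row 3 (a leaves); pivot element 2/3.
Divide row 3 by 2/3; eliminate column b from the other rows.
After both pivots, the entry at the obj-row, column d is 5.

5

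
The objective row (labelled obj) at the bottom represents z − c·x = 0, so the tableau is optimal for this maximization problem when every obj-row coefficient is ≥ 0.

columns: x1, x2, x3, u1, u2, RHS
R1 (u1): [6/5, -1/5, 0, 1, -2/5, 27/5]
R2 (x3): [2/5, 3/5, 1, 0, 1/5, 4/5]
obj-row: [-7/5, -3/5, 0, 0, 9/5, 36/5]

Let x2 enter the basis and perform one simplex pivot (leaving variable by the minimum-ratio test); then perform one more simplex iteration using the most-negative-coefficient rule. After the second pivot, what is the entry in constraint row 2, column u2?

1/2

Ratio test on column x2 — row 1: entry -1/5 ≤ 0; row 2: (4/5)/(3/5) = 4/3. Minimum is 4/3 at row 2 (x3 leaves); pivot element 3/5.
Divide row 2 by 3/5; eliminate column x2 from the other rows.
Second iteration: most negative obj-row entry is -1 in column x1, so x1 enters.
Ratio test on column x1 — row 1: (17/3)/(4/3) = 17/4; row 2: (4/3)/(2/3) = 2. Minimum is 2 at row 2 (x2 leaves); pivot element 2/3.
Divide row 2 by 2/3; eliminate column x1 from the other rows.
After both pivots, the entry at constraint row 2, column u2 is 1/2.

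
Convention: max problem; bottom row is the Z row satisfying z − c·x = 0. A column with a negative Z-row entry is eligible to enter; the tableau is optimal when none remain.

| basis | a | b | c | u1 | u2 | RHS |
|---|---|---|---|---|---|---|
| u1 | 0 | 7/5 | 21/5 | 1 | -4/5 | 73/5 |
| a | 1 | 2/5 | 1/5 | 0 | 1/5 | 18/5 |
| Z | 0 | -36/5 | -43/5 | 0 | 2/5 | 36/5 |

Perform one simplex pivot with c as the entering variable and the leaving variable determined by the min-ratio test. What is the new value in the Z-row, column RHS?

Ratio test on column c — row 1: (73/5)/(21/5) = 73/21; row 2: (18/5)/(1/5) = 18. Minimum is 73/21 at row 1 (u1 leaves); pivot element 21/5.
Divide row 1 by 21/5; eliminate column c from the other rows.
Z-row update in column RHS: 36/5 − (-43/5)·(73/21) = 779/21.

779/21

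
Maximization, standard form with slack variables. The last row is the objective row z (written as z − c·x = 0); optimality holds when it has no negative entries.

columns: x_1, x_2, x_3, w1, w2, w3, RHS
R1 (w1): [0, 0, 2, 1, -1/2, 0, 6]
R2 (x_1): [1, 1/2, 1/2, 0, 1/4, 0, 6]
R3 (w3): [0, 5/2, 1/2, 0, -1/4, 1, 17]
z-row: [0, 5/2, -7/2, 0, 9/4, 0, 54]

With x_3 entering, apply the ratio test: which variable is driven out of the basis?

Column x_3 entries and ratios — w1: 6/2 = 3; x_1: 6/(1/2) = 12; w3: 17/(1/2) = 34.
Smallest ratio is 3 in the row of w1, so w1 leaves.

w1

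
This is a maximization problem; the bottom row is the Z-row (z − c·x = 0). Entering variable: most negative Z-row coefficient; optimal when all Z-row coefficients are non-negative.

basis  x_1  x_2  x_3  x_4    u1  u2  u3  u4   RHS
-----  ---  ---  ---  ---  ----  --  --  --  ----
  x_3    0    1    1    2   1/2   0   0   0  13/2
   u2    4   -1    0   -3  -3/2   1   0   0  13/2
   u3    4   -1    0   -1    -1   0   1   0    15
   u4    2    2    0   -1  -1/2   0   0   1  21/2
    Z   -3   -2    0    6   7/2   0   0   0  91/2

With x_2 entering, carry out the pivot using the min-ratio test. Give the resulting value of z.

Ratio test on column x_2 — row 1: (13/2)/1 = 13/2; row 2: entry -1 ≤ 0; row 3: entry -1 ≤ 0; row 4: (21/2)/2 = 21/4. Minimum is 21/4 at row 4 (u4 leaves); pivot element 2.
Pivot on row 4; the Z-row RHS becomes 91/2 − (-2)·(21/4) = 56.

56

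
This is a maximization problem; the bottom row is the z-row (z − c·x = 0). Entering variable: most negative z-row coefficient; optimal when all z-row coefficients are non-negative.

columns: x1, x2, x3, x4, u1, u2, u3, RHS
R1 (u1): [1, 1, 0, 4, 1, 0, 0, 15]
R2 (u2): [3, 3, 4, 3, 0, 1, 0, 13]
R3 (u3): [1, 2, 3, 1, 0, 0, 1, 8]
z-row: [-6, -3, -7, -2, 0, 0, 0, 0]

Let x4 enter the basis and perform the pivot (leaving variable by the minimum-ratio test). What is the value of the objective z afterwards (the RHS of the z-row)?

15/2

Ratio test on column x4 — row 1: 15/4 = 15/4; row 2: 13/3 = 13/3; row 3: 8/1 = 8. Minimum is 15/4 at row 1 (u1 leaves); pivot element 4.
Pivot on row 1; the z-row RHS becomes 0 − (-2)·(15/4) = 15/2.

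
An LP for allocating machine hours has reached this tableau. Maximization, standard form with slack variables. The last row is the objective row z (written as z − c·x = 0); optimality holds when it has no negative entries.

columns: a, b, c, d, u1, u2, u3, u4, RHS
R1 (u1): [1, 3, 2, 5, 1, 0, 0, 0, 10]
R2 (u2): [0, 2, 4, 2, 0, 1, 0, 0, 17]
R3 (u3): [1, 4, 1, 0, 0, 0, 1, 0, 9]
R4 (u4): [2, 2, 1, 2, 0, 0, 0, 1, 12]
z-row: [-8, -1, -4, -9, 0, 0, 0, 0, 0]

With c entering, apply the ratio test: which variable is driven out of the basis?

u2

Column c entries and ratios — u1: 10/2 = 5; u2: 17/4 = 17/4; u3: 9/1 = 9; u4: 12/1 = 12.
Smallest ratio is 17/4 in the row of u2, so u2 leaves.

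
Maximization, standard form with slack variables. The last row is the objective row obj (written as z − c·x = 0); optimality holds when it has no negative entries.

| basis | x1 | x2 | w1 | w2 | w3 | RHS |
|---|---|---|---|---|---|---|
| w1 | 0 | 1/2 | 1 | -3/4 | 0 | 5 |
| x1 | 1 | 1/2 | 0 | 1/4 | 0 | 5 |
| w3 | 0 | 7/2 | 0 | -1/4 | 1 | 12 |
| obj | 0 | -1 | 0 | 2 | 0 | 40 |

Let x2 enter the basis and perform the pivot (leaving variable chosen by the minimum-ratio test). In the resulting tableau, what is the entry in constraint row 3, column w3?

Ratio test on column x2 — row 1: 5/(1/2) = 10; row 2: 5/(1/2) = 10; row 3: 12/(7/2) = 24/7. Minimum is 24/7 at row 3 (w3 leaves); pivot element 7/2.
Divide row 3 by 7/2; eliminate column x2 from the other rows.
In the new row 3, the w3 entry is the old entry divided by the pivot: 1/(7/2) = 2/7.

2/7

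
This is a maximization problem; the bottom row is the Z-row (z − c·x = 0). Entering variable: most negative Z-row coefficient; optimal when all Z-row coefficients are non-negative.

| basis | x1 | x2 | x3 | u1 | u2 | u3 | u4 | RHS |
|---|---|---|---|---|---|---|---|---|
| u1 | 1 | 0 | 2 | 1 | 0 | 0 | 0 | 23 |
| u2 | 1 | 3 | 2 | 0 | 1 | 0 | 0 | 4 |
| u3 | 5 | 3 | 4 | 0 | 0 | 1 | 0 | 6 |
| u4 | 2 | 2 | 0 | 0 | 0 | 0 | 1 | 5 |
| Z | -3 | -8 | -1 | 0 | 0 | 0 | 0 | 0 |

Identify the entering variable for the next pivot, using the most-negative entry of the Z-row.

Negative Z-row entries: x1: -3, x2: -8, x3: -1.
The most negative is -8 in column x2, so x2 enters.

x2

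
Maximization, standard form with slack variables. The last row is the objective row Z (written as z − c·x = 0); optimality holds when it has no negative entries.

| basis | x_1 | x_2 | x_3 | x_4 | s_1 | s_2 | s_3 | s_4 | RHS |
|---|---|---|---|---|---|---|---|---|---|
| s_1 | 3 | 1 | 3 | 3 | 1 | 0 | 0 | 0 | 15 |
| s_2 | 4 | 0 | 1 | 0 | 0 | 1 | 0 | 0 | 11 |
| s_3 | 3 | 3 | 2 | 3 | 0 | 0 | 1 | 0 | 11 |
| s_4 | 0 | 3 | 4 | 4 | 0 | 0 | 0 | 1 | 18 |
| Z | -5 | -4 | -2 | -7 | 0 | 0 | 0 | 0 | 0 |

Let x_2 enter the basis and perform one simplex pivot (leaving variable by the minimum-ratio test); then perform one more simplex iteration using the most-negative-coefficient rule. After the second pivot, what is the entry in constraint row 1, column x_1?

Ratio test on column x_2 — row 1: 15/1 = 15; row 2: entry 0 ≤ 0; row 3: 11/3 = 11/3; row 4: 18/3 = 6. Minimum is 11/3 at row 3 (s_3 leaves); pivot element 3.
Divide row 3 by 3; eliminate column x_2 from the other rows.
Second iteration: most negative Z-row entry is -3 in column x_4, so x_4 enters.
Ratio test on column x_4 — row 1: (34/3)/2 = 17/3; row 2: entry 0 ≤ 0; row 3: (11/3)/1 = 11/3; row 4: 7/1 = 7. Minimum is 11/3 at row 3 (x_2 leaves); pivot element 1.
Divide row 3 by 1; eliminate column x_4 from the other rows.
After both pivots, the entry at constraint row 1, column x_1 is 0.

0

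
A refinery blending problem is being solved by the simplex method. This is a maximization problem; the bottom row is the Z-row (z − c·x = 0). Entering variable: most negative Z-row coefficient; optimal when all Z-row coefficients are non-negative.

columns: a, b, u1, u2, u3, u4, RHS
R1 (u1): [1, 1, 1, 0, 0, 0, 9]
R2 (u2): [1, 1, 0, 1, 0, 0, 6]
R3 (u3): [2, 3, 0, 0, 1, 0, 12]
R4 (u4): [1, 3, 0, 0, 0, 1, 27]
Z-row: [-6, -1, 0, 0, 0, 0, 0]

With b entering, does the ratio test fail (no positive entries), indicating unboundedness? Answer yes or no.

Column b has positive entries in row(s) 1, 2, 3, 4, so the ratio test bounds it — not unbounded.

no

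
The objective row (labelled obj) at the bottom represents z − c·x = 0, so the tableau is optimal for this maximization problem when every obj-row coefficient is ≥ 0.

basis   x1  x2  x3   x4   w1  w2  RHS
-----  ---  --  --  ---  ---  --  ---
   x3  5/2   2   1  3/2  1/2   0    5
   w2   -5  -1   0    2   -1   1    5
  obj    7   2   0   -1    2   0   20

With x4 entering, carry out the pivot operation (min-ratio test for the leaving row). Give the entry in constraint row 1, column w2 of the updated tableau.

-3/4

Ratio test on column x4 — row 1: 5/(3/2) = 10/3; row 2: 5/2 = 5/2. Minimum is 5/2 at row 2 (w2 leaves); pivot element 2.
Divide row 2 by 2; eliminate column x4 from the other rows.
Row 1 update in column w2: 0 − (3/2)·(1/2) = -3/4.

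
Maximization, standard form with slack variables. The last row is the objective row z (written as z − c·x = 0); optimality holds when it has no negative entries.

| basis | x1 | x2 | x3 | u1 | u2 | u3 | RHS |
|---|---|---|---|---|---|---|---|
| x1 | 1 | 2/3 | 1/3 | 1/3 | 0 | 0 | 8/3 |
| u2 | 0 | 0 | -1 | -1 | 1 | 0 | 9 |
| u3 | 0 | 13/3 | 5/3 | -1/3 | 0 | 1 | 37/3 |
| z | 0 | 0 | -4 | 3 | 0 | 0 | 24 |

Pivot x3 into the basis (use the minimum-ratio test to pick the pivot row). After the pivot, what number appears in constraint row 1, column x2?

Ratio test on column x3 — row 1: (8/3)/(1/3) = 8; row 2: entry -1 ≤ 0; row 3: (37/3)/(5/3) = 37/5. Minimum is 37/5 at row 3 (u3 leaves); pivot element 5/3.
Divide row 3 by 5/3; eliminate column x3 from the other rows.
Row 1 update in column x2: 2/3 − (1/3)·(13/5) = -1/5.

-1/5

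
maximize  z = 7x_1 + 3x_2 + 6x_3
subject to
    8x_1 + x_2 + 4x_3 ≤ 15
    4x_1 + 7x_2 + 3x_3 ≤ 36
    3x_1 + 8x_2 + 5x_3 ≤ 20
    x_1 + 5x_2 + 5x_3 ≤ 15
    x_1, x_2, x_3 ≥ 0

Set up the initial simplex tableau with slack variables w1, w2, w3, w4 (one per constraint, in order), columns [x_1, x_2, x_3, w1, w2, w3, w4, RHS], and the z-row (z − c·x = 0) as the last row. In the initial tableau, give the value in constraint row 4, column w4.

1

Slack w4 belongs to constraint 4; its column is the unit vector e_4, so the entry in row 4 is 1.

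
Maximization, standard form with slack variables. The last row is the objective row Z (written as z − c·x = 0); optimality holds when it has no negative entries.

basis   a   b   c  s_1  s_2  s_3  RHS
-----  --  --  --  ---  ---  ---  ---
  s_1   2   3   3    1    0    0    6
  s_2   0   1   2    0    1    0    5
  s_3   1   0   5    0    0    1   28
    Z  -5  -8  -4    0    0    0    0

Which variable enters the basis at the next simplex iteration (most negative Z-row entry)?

Negative Z-row entries: a: -5, b: -8, c: -4.
The most negative is -8 in column b, so b enters.

b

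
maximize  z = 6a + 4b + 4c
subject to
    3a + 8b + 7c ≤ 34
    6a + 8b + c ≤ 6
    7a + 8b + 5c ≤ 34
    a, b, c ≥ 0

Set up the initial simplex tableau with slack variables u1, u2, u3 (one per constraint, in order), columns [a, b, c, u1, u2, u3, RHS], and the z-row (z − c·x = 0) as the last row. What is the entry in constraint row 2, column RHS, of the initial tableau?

6

The RHS of constraint 2 is b_2 = 6.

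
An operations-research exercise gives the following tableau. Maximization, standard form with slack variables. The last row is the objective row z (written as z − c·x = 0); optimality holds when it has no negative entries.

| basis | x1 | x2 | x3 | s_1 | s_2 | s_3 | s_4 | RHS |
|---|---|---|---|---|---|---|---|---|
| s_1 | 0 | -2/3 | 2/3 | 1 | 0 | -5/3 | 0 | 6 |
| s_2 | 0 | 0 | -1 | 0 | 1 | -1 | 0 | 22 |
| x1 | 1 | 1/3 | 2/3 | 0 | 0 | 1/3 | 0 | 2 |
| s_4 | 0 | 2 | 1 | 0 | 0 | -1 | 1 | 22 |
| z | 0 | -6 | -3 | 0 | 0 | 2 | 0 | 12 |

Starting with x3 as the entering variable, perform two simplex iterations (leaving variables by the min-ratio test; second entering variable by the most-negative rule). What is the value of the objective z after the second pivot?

48

Ratio test on column x3 — row 1: 6/(2/3) = 9; row 2: entry -1 ≤ 0; row 3: 2/(2/3) = 3; row 4: 22/1 = 22. Minimum is 3 at row 3 (x1 leaves); pivot element 2/3.
Pivot on row 3; the z-row RHS becomes 12 − (-3)·3 = 21.
Next entering variable (most negative z-row entry -9/2): x2.
Ratio test on column x2 — row 1: entry -1 ≤ 0; row 2: 25/(1/2) = 50; row 3: 3/(1/2) = 6; row 4: 19/(3/2) = 38/3. Minimum is 6 at row 3 (x3 leaves); pivot element 1/2.
After the second pivot the z-row RHS is 21 − (-9/2)·6 = 48.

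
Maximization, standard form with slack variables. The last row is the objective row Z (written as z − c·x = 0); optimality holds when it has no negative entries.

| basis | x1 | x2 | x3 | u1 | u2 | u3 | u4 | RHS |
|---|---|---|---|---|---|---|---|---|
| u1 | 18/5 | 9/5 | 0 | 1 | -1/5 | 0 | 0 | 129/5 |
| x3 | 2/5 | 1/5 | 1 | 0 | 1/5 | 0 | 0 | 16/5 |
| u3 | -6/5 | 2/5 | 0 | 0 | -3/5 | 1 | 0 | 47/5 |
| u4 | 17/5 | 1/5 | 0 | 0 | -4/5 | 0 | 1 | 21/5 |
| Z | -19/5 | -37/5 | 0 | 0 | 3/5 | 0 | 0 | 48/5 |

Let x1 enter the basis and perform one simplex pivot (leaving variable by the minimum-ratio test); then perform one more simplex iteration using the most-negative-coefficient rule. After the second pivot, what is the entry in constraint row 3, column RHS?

41/9

Ratio test on column x1 — row 1: (129/5)/(18/5) = 43/6; row 2: (16/5)/(2/5) = 8; row 3: entry -6/5 ≤ 0; row 4: (21/5)/(17/5) = 21/17. Minimum is 21/17 at row 4 (u4 leaves); pivot element 17/5.
Divide row 4 by 17/5; eliminate column x1 from the other rows.
Second iteration: most negative Z-row entry is -122/17 in column x2, so x2 enters.
Ratio test on column x2 — row 1: (363/17)/(27/17) = 121/9; row 2: (46/17)/(3/17) = 46/3; row 3: (185/17)/(8/17) = 185/8; row 4: (21/17)/(1/17) = 21. Minimum is 121/9 at row 1 (u1 leaves); pivot element 27/17.
Divide row 1 by 27/17; eliminate column x2 from the other rows.
After both pivots, the entry at constraint row 3, column RHS is 41/9.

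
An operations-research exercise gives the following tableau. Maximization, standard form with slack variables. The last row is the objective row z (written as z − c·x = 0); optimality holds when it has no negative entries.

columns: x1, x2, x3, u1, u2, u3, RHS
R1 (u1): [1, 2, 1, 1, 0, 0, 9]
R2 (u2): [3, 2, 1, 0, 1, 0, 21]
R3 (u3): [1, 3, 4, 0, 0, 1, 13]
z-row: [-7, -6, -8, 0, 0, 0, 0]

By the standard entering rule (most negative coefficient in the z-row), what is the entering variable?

Negative z-row entries: x1: -7, x2: -6, x3: -8.
The most negative is -8 in column x3, so x3 enters.

x3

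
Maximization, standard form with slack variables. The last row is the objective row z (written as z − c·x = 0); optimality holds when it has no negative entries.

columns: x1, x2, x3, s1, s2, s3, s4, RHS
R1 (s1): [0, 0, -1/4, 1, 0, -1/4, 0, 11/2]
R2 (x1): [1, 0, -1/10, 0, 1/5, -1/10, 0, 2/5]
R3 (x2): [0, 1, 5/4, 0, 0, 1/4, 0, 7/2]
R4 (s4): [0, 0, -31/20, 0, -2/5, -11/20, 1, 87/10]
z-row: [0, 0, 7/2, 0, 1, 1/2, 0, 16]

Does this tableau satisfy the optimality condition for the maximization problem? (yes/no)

Every z-row coefficient is ≥ 0, so the tableau is optimal.

yes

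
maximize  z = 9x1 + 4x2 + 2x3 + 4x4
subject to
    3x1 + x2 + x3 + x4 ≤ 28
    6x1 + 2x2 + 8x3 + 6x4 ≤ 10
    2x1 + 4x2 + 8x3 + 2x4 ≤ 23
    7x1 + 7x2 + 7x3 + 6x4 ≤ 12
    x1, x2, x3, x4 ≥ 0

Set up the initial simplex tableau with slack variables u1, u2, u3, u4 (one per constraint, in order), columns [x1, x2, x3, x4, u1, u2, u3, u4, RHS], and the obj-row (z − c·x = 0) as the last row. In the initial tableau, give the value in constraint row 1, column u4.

Slack u4 belongs to constraint 4; its column is the unit vector e_4, so the entry in row 1 is 0.

0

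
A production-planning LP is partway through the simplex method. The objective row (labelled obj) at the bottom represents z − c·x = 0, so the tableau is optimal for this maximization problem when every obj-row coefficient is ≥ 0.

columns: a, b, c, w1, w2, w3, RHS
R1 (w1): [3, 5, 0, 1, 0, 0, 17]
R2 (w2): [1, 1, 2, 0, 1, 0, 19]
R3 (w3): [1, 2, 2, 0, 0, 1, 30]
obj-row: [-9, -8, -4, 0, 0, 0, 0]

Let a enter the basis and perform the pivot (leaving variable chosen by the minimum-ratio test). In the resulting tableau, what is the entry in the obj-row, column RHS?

51

Ratio test on column a — row 1: 17/3 = 17/3; row 2: 19/1 = 19; row 3: 30/1 = 30. Minimum is 17/3 at row 1 (w1 leaves); pivot element 3.
Divide row 1 by 3; eliminate column a from the other rows.
obj-row update in column RHS: 0 − (-9)·(17/3) = 51.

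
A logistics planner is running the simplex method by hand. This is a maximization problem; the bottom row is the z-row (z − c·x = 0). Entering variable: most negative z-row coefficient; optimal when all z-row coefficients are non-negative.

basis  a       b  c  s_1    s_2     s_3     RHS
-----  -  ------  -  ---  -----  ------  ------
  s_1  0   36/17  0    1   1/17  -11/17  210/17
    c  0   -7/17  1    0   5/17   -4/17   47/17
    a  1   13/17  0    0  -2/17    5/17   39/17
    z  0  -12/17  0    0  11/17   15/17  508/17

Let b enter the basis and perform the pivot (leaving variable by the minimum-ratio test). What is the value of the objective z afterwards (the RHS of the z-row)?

Ratio test on column b — row 1: (210/17)/(36/17) = 35/6; row 2: entry -7/17 ≤ 0; row 3: (39/17)/(13/17) = 3. Minimum is 3 at row 3 (a leaves); pivot element 13/17.
Pivot on row 3; the z-row RHS becomes 508/17 − (-12/17)·3 = 32.

32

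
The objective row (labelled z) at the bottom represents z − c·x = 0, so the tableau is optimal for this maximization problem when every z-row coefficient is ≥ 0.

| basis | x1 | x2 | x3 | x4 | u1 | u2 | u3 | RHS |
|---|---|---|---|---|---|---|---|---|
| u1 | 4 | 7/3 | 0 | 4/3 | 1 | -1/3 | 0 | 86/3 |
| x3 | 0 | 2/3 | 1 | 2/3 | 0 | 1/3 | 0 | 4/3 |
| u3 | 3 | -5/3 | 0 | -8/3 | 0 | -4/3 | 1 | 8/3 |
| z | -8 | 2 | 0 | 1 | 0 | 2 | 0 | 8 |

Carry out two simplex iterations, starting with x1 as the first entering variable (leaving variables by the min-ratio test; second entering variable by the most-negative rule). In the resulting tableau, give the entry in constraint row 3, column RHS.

8/3

Ratio test on column x1 — row 1: (86/3)/4 = 43/6; row 2: entry 0 ≤ 0; row 3: (8/3)/3 = 8/9. Minimum is 8/9 at row 3 (u3 leaves); pivot element 3.
Divide row 3 by 3; eliminate column x1 from the other rows.
Second iteration: most negative z-row entry is -55/9 in column x4, so x4 enters.
Ratio test on column x4 — row 1: (226/9)/(44/9) = 113/22; row 2: (4/3)/(2/3) = 2; row 3: entry -8/9 ≤ 0. Minimum is 2 at row 2 (x3 leaves); pivot element 2/3.
Divide row 2 by 2/3; eliminate column x4 from the other rows.
After both pivots, the entry at constraint row 3, column RHS is 8/3.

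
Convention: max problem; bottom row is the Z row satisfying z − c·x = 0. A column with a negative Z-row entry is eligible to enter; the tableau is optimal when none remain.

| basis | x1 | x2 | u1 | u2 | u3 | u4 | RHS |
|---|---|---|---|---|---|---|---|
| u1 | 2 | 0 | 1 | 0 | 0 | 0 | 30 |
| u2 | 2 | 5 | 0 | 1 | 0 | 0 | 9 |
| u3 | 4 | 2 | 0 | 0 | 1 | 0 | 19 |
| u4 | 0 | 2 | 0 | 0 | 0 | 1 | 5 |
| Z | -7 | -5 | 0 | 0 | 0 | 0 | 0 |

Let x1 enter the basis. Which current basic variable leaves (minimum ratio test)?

Column x1 entries and ratios — u1: 30/2 = 15; u2: 9/2 = 9/2; u3: 19/4 = 19/4; u4: 0 ≤ 0, skip.
Smallest ratio is 9/2 in the row of u2, so u2 leaves.

u2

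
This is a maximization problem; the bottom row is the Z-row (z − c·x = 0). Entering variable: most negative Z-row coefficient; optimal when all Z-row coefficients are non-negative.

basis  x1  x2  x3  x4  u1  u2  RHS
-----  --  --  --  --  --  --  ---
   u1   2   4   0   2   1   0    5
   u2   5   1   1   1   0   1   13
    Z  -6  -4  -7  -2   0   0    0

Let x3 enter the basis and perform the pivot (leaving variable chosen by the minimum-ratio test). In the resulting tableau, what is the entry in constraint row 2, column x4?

Ratio test on column x3 — row 1: entry 0 ≤ 0; row 2: 13/1 = 13. Minimum is 13 at row 2 (u2 leaves); pivot element 1.
Divide row 2 by 1; eliminate column x3 from the other rows.
In the new row 2, the x4 entry is the old entry divided by the pivot: 1/1 = 1.

1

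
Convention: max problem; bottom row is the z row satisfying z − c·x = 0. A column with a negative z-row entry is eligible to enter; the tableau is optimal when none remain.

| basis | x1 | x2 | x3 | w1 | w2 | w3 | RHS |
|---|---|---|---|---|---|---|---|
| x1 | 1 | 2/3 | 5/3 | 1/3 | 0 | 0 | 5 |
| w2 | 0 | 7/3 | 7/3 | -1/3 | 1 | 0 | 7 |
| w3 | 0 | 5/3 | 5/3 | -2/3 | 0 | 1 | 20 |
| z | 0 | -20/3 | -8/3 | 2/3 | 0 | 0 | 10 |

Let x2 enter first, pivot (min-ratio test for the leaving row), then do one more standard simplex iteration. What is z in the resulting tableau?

Ratio test on column x2 — row 1: 5/(2/3) = 15/2; row 2: 7/(7/3) = 3; row 3: 20/(5/3) = 12. Minimum is 3 at row 2 (w2 leaves); pivot element 7/3.
Pivot on row 2; the z-row RHS becomes 10 − (-20/3)·3 = 30.
Next entering variable (most negative z-row entry -2/7): w1.
Ratio test on column w1 — row 1: 3/(3/7) = 7; row 2: entry -1/7 ≤ 0; row 3: entry -3/7 ≤ 0. Minimum is 7 at row 1 (x1 leaves); pivot element 3/7.
After the second pivot the z-row RHS is 30 − (-2/7)·7 = 32.

32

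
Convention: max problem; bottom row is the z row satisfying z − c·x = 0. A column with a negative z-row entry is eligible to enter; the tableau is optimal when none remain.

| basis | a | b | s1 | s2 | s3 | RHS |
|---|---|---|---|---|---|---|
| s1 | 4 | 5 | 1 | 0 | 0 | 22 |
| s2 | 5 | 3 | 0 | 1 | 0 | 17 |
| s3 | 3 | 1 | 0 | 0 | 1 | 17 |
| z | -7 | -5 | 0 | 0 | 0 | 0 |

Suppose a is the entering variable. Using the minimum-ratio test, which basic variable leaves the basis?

s2

Column a entries and ratios — s1: 22/4 = 11/2; s2: 17/5 = 17/5; s3: 17/3 = 17/3.
Smallest ratio is 17/5 in the row of s2, so s2 leaves.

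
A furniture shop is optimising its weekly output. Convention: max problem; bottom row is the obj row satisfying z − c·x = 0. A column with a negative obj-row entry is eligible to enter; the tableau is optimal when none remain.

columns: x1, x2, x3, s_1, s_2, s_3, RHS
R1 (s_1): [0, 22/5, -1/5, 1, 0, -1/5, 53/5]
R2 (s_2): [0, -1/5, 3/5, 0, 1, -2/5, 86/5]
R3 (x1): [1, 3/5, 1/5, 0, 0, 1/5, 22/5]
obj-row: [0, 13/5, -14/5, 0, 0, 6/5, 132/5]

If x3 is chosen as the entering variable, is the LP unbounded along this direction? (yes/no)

no

Column x3 has positive entries in row(s) 2, 3, so the ratio test bounds it — not unbounded.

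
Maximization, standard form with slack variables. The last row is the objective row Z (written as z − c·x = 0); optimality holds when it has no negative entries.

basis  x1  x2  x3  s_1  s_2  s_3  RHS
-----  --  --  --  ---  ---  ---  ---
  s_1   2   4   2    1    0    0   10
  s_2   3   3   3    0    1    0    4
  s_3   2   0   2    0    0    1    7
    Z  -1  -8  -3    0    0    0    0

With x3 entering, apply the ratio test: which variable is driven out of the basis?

s_2

Column x3 entries and ratios — s_1: 10/2 = 5; s_2: 4/3 = 4/3; s_3: 7/2 = 7/2.
Smallest ratio is 4/3 in the row of s_2, so s_2 leaves.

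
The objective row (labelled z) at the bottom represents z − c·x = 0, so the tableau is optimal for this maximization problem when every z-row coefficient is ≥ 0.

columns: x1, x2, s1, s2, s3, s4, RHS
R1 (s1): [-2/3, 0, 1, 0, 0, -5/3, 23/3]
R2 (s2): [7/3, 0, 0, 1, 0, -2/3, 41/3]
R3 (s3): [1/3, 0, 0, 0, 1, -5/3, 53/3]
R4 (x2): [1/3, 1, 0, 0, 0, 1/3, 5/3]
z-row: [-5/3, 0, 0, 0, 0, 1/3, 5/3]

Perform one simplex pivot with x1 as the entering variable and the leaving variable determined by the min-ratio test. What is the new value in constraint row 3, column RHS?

16

Ratio test on column x1 — row 1: entry -2/3 ≤ 0; row 2: (41/3)/(7/3) = 41/7; row 3: (53/3)/(1/3) = 53; row 4: (5/3)/(1/3) = 5. Minimum is 5 at row 4 (x2 leaves); pivot element 1/3.
Divide row 4 by 1/3; eliminate column x1 from the other rows.
Row 3 update in column RHS: 53/3 − (1/3)·5 = 16.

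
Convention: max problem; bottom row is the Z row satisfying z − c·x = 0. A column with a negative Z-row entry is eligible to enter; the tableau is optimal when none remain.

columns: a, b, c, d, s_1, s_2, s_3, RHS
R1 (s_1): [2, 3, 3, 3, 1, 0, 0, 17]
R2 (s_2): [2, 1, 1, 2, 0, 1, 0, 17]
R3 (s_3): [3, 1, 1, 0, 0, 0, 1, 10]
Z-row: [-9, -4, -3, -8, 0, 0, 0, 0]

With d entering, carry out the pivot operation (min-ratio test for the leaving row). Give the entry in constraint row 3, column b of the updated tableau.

1

Ratio test on column d — row 1: 17/3 = 17/3; row 2: 17/2 = 17/2; row 3: entry 0 ≤ 0. Minimum is 17/3 at row 1 (s_1 leaves); pivot element 3.
Divide row 1 by 3; eliminate column d from the other rows.
Row 3 update in column b: 1 − 0·1 = 1.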